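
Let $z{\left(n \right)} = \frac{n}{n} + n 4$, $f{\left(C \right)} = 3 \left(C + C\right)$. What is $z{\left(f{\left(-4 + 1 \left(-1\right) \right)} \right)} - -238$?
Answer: $119$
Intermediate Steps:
$f{\left(C \right)} = 6 C$ ($f{\left(C \right)} = 3 \cdot 2 C = 6 C$)
$z{\left(n \right)} = 1 + 4 n$
$z{\left(f{\left(-4 + 1 \left(-1\right) \right)} \right)} - -238 = \left(1 + 4 \cdot 6 \left(-4 + 1 \left(-1\right)\right)\right) - -238 = \left(1 + 4 \cdot 6 \left(-4 - 1\right)\right) + 238 = \left(1 + 4 \cdot 6 \left(-5\right)\right) + 238 = \left(1 + 4 \left(-30\right)\right) + 238 = \left(1 - 120\right) + 238 = -119 + 238 = 119$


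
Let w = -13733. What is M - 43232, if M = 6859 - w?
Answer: -22640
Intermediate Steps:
M = 20592 (M = 6859 - 1*(-13733) = 6859 + 13733 = 20592)
M - 43232 = 20592 - 43232 = -22640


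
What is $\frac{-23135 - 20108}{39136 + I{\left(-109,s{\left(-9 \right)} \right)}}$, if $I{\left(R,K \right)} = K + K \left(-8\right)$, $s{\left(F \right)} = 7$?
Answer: $- \frac{43243}{39087} \approx -1.1063$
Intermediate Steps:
$I{\left(R,K \right)} = - 7 K$ ($I{\left(R,K \right)} = K - 8 K = - 7 K$)
$\frac{-23135 - 20108}{39136 + I{\left(-109,s{\left(-9 \right)} \right)}} = \frac{-23135 - 20108}{39136 - 49} = - \frac{43243}{39136 - 49} = - \frac{43243}{39087}$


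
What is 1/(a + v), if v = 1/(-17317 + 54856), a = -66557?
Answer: -37539/2498483222 ≈ -1.5025e-5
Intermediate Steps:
v = 1/37539 ≈ 2.6639e-5
1/(a + v) = 1/(-66557 + 1/37539) = 1/(-2498483222/37539) = -37539/2498483222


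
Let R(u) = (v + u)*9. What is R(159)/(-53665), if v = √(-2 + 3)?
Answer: -288/10733 ≈ -0.026833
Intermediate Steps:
v = 1 (v = √1 = 1)
R(u) = 9 + 9*u (R(u) = (1 + u)*9 = 9 + 9*u)
R(159)/(-53665) = (9 + 9*159)/(-53665) = (9 + 1431)*(-1/53665) = 1440*(-1/53665) = -288/10733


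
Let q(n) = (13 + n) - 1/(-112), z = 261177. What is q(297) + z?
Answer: 29286545/112 ≈ 2.6149e+5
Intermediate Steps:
q(n) = 1457/112 + n (q(n) = (13 + n) - 1*(-1/112) = (13 + n) + 1/112 = 1457/112 + n)
q(297) + z = (1457/112 + 297) + 261177 = 34721/112 + 261177 = 29286545/112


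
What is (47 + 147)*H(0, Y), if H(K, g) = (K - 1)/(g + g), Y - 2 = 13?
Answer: -97/15 ≈ -6.4667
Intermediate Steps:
Y = 15 (Y = 2 + 13 = 15)
H(K, g) = (-1 + K)/(2*g) (H(K, g) = (-1 + K)/((2*g)) = (-1 + K)*(1/(2*g)) = (-1 + K)/(2*g))
(47 + 147)*H(0, Y) = (47 + 147)*((½)*(-1 + 0)/15) = 194*((½)*(1/15)*(-1)) = 194*(-1/30) = -97/15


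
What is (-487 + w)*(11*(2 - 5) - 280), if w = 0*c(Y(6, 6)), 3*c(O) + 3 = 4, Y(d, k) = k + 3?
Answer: 152431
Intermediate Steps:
Y(d, k) = 3 + k
c(O) = ⅓ (c(O) = -1 + (⅓)*4 = -1 + 4/3 = ⅓)
w = 0 (w = 0*(⅓) = 0)
(-487 + w)*(11*(2 - 5) - 280) = (-487 + 0)*(11*(2 - 5) - 280) = -487*(11*(-3) - 280) = -487*(-33 - 280) = -487*(-313) = 152431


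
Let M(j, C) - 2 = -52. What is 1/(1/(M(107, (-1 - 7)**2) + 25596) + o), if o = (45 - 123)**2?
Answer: 25546/155421865 ≈ 0.00016437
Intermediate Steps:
M(j, C) = -50 (M(j, C) = 2 - 52 = -50)
o = 6084 (o = (-78)**2 = 6084)
1/(1/(M(107, (-1 - 7)**2) + 25596) + o) = 1/(1/(-50 + 25596) + 6084) = 1/(1/25546 + 6084) = 1/(155421865/25546) = 25546/155421865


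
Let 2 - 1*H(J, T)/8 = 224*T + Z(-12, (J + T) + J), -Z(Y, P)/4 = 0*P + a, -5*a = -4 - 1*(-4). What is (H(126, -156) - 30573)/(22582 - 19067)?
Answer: 2621/37 ≈ 70.838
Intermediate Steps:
a = 0 (a = -(-4 - 1*(-4))/5 = -(-4 + 4)/5 = -⅕*0 = 0)
Z(Y, P) = 0 (Z(Y, P) = -4*(0*P + 0) = -4*(0 + 0) = -4*0 = 0)
H(J, T) = 16 - 1792*T (H(J, T) = 16 - 8*(224*T + 0) = 16 - 1792*T)
(H(126, -156) - 30573)/(22582 - 19067) = ((16 - 1792*(-156)) - 30573)/(22582 - 19067) = ((16 + 279552) - 30573)/3515 = (279568 - 30573)*(1/3515) = 248995*(1/3515) = 2621/37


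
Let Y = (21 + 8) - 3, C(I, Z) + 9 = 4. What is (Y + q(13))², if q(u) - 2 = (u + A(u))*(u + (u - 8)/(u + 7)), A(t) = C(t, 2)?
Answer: 17956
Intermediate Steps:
C(I, Z) = -5 (C(I, Z) = -9 + 4 = -5)
A(t) = -5
q(u) = 2 + (-5 + u)*(u + (-8 + u)/(7 + u)) (q(u) = 2 + (u - 5)*(u + (u - 8)/(u + 7)) = 2 + (-5 + u)*(u + (-8 + u)/(7 + u)))
Y = 26 (Y = 29 - 3 = 26)
(Y + q(13))² = (26 + (54 + 13³ - 46*13 + 3*13²)/(7 + 13))² = (26 + (54 + 2197 - 598 + 3*169)/20)² = (26 + (54 + 2197 - 598 + 507)/20)² = (26 + (1/20)*2160)² = (26 + 108)² = 134² = 17956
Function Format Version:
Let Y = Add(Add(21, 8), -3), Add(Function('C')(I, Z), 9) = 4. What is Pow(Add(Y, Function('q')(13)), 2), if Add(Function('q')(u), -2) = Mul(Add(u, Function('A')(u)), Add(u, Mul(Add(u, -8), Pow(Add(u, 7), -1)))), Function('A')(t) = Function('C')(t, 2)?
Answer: 17956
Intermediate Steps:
Function('C')(I, Z) = -5 (Function('C')(I, Z) = Add(-9, 4) = -5)
Function('A')(t) = -5
Function('q')(u) = Add(2, Mul(Add(-5, u), Add(u, Mul(Pow(Add(7, u), -1), Add(-8, u))))) (Function('q')(u) = Add(2, Mul(Add(u, -5), Add(u, Mul(Add(u, -8), Pow(Add(u, 7), -1))))) = Add(2, Mul(Add(-5, u), Add(u, Mul(Add(-8, u), Pow(Add(7, u), -1))))) = Add(2, Mul(Add(-5, u), Add(u, Mul(Pow(Add(7, u), -1), Add(-8, u))))))
Y = 26 (Y = Add(29, -3) = 26)
Pow(Add(Y, Function('q')(13)), 2) = Pow(Add(26, Mul(Pow(Add(7, 13), -1), Add(54, Pow(13, 3), Mul(-46, 13), Mul(3, Pow(13, 2))))), 2) = Pow(Add(26, Mul(Pow(20, -1), Add(54, 2197, -598, Mul(3, 169)))), 2) = Pow(Add(26, Mul(Rational(1, 20), Add(54, 2197, -598, 507))), 2) = Pow(Add(26, Mul(Rational(1, 20), 2160)), 2) = Pow(Add(26, 108), 2) = Pow(134, 2) = 17956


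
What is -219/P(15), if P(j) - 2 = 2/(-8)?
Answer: -876/7 ≈ -125.14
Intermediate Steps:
P(j) = 7/4 (P(j) = 2 + 2/(-8) = 2 + 2*(-⅛) = 2 - ¼ = 7/4)
-219/P(15) = -219/7/4 = -219*4/7 = -876/7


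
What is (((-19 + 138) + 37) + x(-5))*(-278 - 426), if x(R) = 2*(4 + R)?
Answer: -108416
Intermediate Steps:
x(R) = 8 + 2*R
(((-19 + 138) + 37) + x(-5))*(-278 - 426) = (((-19 + 138) + 37) + (8 + 2*(-5)))*(-278 - 426) = ((119 + 37) + (8 - 10))*(-704) = (156 - 2)*(-704) = 154*(-704) = -108416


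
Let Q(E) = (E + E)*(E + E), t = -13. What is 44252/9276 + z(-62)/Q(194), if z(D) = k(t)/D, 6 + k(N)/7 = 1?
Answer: 103259114029/21644915232 ≈ 4.7706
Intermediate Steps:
k(N) = -35 (k(N) = -42 + 7*1 = -42 + 7 = -35)
Q(E) = 4*E² (Q(E) = (2*E)*(2*E) = 4*E²)
z(D) = -35/D
44252/9276 + z(-62)/Q(194) = 44252/9276 + (-35/(-62))/((4*194²)) = 44252*(1/9276) + (-35*(-1/62))/((4*37636)) = 11063/2319 + (35/62)/150544 = 11063/2319 + (35/62)*(1/150544) = 11063/2319 + 35/9333728 = 103259114029/21644915232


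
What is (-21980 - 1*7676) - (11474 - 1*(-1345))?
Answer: -42475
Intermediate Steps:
(-21980 - 1*7676) - (11474 - 1*(-1345)) = (-21980 - 7676) - (11474 + 1345) = -29656 - 1*12819 = -29656 - 12819 = -42475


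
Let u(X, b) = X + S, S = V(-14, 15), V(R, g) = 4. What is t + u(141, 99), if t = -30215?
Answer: -30070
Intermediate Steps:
S = 4
u(X, b) = 4 + X (u(X, b) = X + 4 = 4 + X)
t + u(141, 99) = -30215 + (4 + 141) = -30215 + 145 = -30070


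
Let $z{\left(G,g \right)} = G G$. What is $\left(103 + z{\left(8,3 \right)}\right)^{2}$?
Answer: $27889$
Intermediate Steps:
$z{\left(G,g \right)} = G^{2}$
$\left(103 + z{\left(8,3 \right)}\right)^{2} = \left(103 + 8^{2}\right)^{2} = \left(103 + 64\right)^{2} = 167^{2} = 27889$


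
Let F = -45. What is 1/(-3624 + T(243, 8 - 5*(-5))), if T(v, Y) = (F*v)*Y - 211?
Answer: -1/364690 ≈ -2.7421e-6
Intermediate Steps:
T(v, Y) = -211 - 45*Y*v (T(v, Y) = (-45*v)*Y - 211 = -45*Y*v - 211 = -211 - 45*Y*v)
1/(-3624 + T(243, 8 - 5*(-5))) = 1/(-3624 + (-211 - 45*(8 - 5*(-5))*243)) = 1/(-3624 + (-211 - 45*(8 + 25)*243)) = 1/(-3624 + (-211 - 45*33*243)) = 1/(-3624 + (-211 - 360855)) = 1/(-3624 - 361066) = 1/(-364690) = -1/364690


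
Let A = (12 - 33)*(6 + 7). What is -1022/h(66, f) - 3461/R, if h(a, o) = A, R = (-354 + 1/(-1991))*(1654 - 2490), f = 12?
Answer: 7796196041/2089071660 ≈ 3.7319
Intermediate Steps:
R = 53565940/181 (R = (-354 - 1/1991)*(-836) = -704815/1991*(-836) = 53565940/181 ≈ 2.9594e+5)
A = -273 (A = -21*13 = -273)
h(a, o) = -273
-1022/h(66, f) - 3461/R = -1022/(-273) - 3461/53565940/181 = -1022*(-1/273) - 3461*181/53565940 = 146/39 - 626441/53565940 = 7796196041/2089071660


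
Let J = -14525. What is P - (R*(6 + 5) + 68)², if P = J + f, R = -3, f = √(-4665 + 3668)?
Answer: -15750 + I*√997 ≈ -15750.0 + 31.575*I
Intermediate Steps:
f = I*√997 (f = √(-997) = I*√997 ≈ 31.575*I)
P = -14525 + I*√997 ≈ -14525.0 + 31.575*I
P - (R*(6 + 5) + 68)² = (-14525 + I*√997) - (-3*(6 + 5) + 68)² = (-14525 + I*√997) - (-3*11 + 68)² = (-14525 + I*√997) - (-33 + 68)² = (-14525 + I*√997) - 1*35² = (-14525 + I*√997) - 1*1225 = (-14525 + I*√997) - 1225 = -15750 + I*√997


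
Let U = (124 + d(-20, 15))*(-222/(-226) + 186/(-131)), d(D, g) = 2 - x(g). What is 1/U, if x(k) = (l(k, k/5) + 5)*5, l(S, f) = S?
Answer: -14803/168402 ≈ -0.087903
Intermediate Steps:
x(k) = 25 + 5*k (x(k) = (k + 5)*5 = (5 + k)*5 = 25 + 5*k)
d(D, g) = -23 - 5*g (d(D, g) = 2 - (25 + 5*g) = 2 + (-25 - 5*g) = -23 - 5*g)
U = -168402/14803 (U = (124 + (-23 - 5*15))*(-222/(-226) + 186/(-131)) = (124 + (-23 - 75))*(-222*(-1/226) + 186*(-1/131)) = (124 - 98)*(111/113 - 186/131) = 26*(-6477/14803) = -168402/14803 ≈ -11.376)
1/U = 1/(-168402/14803) = -14803/168402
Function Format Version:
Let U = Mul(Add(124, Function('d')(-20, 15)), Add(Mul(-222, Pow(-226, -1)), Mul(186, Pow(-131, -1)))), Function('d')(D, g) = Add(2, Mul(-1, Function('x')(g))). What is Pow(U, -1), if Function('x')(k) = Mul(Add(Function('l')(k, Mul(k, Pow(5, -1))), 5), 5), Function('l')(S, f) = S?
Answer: Rational(-14803, 168402) ≈ -0.087903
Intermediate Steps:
Function('x')(k) = Add(25, Mul(5, k)) (Function('x')(k) = Mul(Add(k, 5), 5) = Mul(Add(5, k), 5) = Add(25, Mul(5, k)))
Function('d')(D, g) = Add(-23, Mul(-5, g)) (Function('d')(D, g) = Add(2, Mul(-1, Add(25, Mul(5, g)))) = Add(2, Add(-25, Mul(-5, g))) = Add(-23, Mul(-5, g)))
U = Rational(-168402, 14803) (U = Mul(Add(124, Add(-23, Mul(-5, 15))), Add(Mul(-222, Pow(-226, -1)), Mul(186, Pow(-131, -1)))) = Mul(Add(124, Add(-23, -75)), Add(Mul(-222, Rational(-1, 226)), Mul(186, Rational(-1, 131)))) = Mul(Add(124, -98), Add(Rational(111, 113), Rational(-186, 131))) = Mul(26, Rational(-6477, 14803)) = Rational(-168402, 14803) ≈ -11.376)
Pow(U, -1) = Pow(Rational(-168402, 14803), -1) = Rational(-14803, 168402)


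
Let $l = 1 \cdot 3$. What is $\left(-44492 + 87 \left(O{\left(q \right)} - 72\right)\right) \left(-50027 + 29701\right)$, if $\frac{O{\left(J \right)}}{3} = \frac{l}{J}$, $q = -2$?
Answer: $1039624085$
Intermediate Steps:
$l = 3$
$O{\left(J \right)} = \frac{9}{J}$ ($O{\left(J \right)} = 3 \frac{3}{J} = \frac{9}{J}$)
$\left(-44492 + 87 \left(O{\left(q \right)} - 72\right)\right) \left(-50027 + 29701\right) = \left(-44492 + 87 \left(\frac{9}{-2} - 72\right)\right) \left(-50027 + 29701\right) = \left(-44492 + 87 \left(9 \left(- \frac{1}{2}\right) - 72\right)\right) \left(-20326\right) = \left(-44492 + 87 \left(- \frac{9}{2} - 72\right)\right) \left(-20326\right) = \left(-44492 + 87 \left(- \frac{153}{2}\right)\right) \left(-20326\right) = \left(-44492 - \frac{13311}{2}\right) \left(-20326\right) = \left(- \frac{102295}{2}\right) \left(-20326\right) = 1039624085$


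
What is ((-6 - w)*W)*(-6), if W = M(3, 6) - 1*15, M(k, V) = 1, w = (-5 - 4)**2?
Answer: -7308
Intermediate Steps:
w = 81 (w = (-9)**2 = 81)
W = -14 (W = 1 - 1*15 = 1 - 15 = -14)
((-6 - w)*W)*(-6) = ((-6 - 1*81)*(-14))*(-6) = ((-6 - 81)*(-14))*(-6) = -87*(-14)*(-6) = 1218*(-6) = -7308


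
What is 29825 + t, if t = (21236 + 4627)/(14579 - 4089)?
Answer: 312890113/10490 ≈ 29827.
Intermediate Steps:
t = 25863/10490 ≈ 2.4655
29825 + t = 29825 + 25863/10490 = 312890113/10490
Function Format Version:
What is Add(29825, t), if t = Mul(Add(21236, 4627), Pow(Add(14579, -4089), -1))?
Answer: Rational(312890113, 10490) ≈ 29827.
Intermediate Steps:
t = Rational(25863, 10490) (t = Mul(25863, Pow(10490, -1)) = Mul(25863, Rational(1, 10490)) = Rational(25863, 10490) ≈ 2.4655)
Add(29825, t) = Add(29825, Rational(25863, 10490)) = Rational(312890113, 10490)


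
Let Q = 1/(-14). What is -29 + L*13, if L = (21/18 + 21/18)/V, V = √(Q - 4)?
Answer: -29 - 91*I*√798/171 ≈ -29.0 - 15.033*I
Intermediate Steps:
Q = -1/14 ≈ -0.071429
V = I*√798/14 (V = √(-1/14 - 4) = √(-57/14) = I*√798/14 ≈ 2.0178*I)
L = -7*I*√798/171 (L = (21/18 + 21/18)/((I*√798/14)) = (21*(1/18) + 21*(1/18))*(-I*√798/57) = (7/6 + 7/6)*(-I*√798/57) = 7*(-I*√798/57)/3 = -7*I*√798/171 ≈ -1.1564*I)
-29 + L*13 = -29 - 7*I*√798/171*13 = -29 - 91*I*√798/171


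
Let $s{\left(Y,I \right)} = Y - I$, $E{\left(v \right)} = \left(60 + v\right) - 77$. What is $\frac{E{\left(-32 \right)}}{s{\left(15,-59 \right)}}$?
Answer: $- \frac{49}{74} \approx -0.66216$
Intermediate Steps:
$E{\left(v \right)} = -17 + v$
$\frac{E{\left(-32 \right)}}{s{\left(15,-59 \right)}} = \frac{-17 - 32}{15 - -59} = - \frac{49}{15 + 59} = - \frac{49}{74}$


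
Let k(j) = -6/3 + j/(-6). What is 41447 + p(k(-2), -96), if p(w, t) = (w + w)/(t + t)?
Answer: 11936741/288 ≈ 41447.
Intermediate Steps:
k(j) = -2 - j/6 (k(j) = -6*1/3 + j*(-1/6) = -2 - j/6)
p(w, t) = w/t (p(w, t) = (2*w)/((2*t)) = (2*w)*(1/(2*t)) = w/t)
41447 + p(k(-2), -96) = 41447 + (-2 - 1/6*(-2))/(-96) = 41447 + (-2 + 1/3)*(-1/96) = 41447 - 5/3*(-1/96) = 41447 + 5/288 = 11936741/288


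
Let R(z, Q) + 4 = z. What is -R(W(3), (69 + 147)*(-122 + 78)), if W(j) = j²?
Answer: -5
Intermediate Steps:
R(z, Q) = -4 + z
-R(W(3), (69 + 147)*(-122 + 78)) = -(-4 + 3²) = -(-4 + 9) = -1*5 = -5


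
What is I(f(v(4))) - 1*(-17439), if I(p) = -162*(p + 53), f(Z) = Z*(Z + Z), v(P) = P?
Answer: 3669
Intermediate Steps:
f(Z) = 2*Z² (f(Z) = Z*(2*Z) = 2*Z²)
I(p) = -8586 - 162*p (I(p) = -162*(53 + p) = -8586 - 162*p)
I(f(v(4))) - 1*(-17439) = (-8586 - 324*4²) - 1*(-17439) = (-8586 - 324*16) + 17439 = (-8586 - 162*32) + 17439 = (-8586 - 5184) + 17439 = -13770 + 17439 = 3669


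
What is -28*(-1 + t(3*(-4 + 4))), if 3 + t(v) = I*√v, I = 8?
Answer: 112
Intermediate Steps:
t(v) = -3 + 8*√v
-28*(-1 + t(3*(-4 + 4))) = -28*(-1 + (-3 + 8*√(3*(-4 + 4)))) = -28*(-1 + (-3 + 8*√(3*0))) = -28*(-1 + (-3 + 8*√0)) = -28*(-1 + (-3 + 8*0)) = -28*(-1 + (-3 + 0)) = -28*(-1 - 3) = -28*(-4) = 112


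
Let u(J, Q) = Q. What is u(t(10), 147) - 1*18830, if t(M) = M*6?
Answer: -18683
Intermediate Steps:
t(M) = 6*M
u(t(10), 147) - 1*18830 = 147 - 1*18830 = 147 - 18830 = -18683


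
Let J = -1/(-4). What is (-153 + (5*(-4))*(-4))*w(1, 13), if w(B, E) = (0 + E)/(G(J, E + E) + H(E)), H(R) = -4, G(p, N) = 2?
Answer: 949/2 ≈ 474.50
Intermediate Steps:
J = ¼ (J = -1*(-¼) = ¼ ≈ 0.25000)
w(B, E) = -E/2 (w(B, E) = (0 + E)/(2 - 4) = E/(-2) = E*(-½) = -E/2)
(-153 + (5*(-4))*(-4))*w(1, 13) = (-153 + (5*(-4))*(-4))*(-½*13) = (-153 - 20*(-4))*(-13/2) = (-153 + 80)*(-13/2) = -73*(-13/2) = 949/2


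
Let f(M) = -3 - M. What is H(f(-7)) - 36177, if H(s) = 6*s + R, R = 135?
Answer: -36018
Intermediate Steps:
H(s) = 135 + 6*s (H(s) = 6*s + 135 = 135 + 6*s)
H(f(-7)) - 36177 = (135 + 6*(-3 - 1*(-7))) - 36177 = (135 + 6*(-3 + 7)) - 36177 = (135 + 6*4) - 36177 = (135 + 24) - 36177 = 159 - 36177 = -36018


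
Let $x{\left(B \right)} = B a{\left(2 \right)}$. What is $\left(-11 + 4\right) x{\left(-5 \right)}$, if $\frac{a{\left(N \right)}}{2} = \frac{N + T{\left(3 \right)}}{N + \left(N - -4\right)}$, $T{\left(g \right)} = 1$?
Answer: $\frac{105}{4} \approx 26.25$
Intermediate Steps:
$a{\left(N \right)} = \frac{2 \left(1 + N\right)}{4 + 2 N}$ ($a{\left(N \right)} = 2 \frac{N + 1}{N + \left(N - -4\right)} = 2 \frac{1 + N}{N + \left(N + 4\right)} = 2 \frac{1 + N}{N + \left(4 + N\right)} = 2 \frac{1 + N}{4 + 2 N} = \frac{2 \left(1 + N\right)}{4 + 2 N}$)
$x{\left(B \right)} = \frac{3 B}{4}$ ($x{\left(B \right)} = B \frac{1 + 2}{2 + 2} = B \frac{1}{4} \cdot 3 = B \frac{3}{4} = \frac{3 B}{4}$)
$\left(-11 + 4\right) x{\left(-5 \right)} = \left(-11 + 4\right) \frac{3}{4} \left(-5\right) = \left(-7\right) \left(- \frac{15}{4}\right) = \frac{105}{4}$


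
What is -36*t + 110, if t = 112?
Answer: -3922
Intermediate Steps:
-36*t + 110 = -36*112 + 110 = -4032 + 110 = -3922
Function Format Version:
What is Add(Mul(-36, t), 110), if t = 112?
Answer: -3922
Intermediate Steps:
Add(Mul(-36, t), 110) = Add(Mul(-36, 112), 110) = Add(-4032, 110) = -3922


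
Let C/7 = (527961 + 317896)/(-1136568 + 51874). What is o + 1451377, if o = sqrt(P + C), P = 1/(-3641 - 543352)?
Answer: 1451377 + I*sqrt(23723616197077426325982)/65924447238 ≈ 1.4514e+6 + 2.3364*I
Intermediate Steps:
C = -5920999/1084694 (C = 7*((527961 + 317896)/(-1136568 + 51874)) = 7*(845857/(-1084694)) = 7*(845857*(-1/1084694)) = 7*(-845857/1084694) = -5920999/1084694 ≈ -5.4587)
P = -1/546993 (P = 1/(-546993) = -1/546993 ≈ -1.8282e-6)
o = I*sqrt(23723616197077426325982)/65924447238 (o = sqrt(-1/546993 - 5920999/1084694) = sqrt(-3238746090701/593320025142) = I*sqrt(23723616197077426325982)/65924447238 ≈ 2.3364*I)
o + 1451377 = I*sqrt(23723616197077426325982)/65924447238 + 1451377 = 1451377 + I*sqrt(23723616197077426325982)/65924447238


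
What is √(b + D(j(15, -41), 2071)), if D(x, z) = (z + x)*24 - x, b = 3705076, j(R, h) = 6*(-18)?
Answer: 2*√938074 ≈ 1937.1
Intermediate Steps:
j(R, h) = -108
D(x, z) = 23*x + 24*z (D(x, z) = (x + z)*24 - x = (24*x + 24*z) - x = 23*x + 24*z)
√(b + D(j(15, -41), 2071)) = √(3705076 + (23*(-108) + 24*2071)) = √(3705076 + (-2484 + 49704)) = √(3705076 + 47220) = √3752296 = 2*√938074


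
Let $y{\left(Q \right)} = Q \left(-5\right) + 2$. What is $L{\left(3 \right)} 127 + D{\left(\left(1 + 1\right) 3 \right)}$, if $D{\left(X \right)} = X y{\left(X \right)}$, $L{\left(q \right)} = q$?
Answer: $213$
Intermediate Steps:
$y{\left(Q \right)} = 2 - 5 Q$ ($y{\left(Q \right)} = - 5 Q + 2 = 2 - 5 Q$)
$D{\left(X \right)} = X \left(2 - 5 X\right)$
$L{\left(3 \right)} 127 + D{\left(\left(1 + 1\right) 3 \right)} = 3 \cdot 127 + \left(1 + 1\right) 3 \left(2 - 5 \left(1 + 1\right) 3\right) = 381 + 2 \cdot 3 \left(2 - 5 \cdot 2 \cdot 3\right) = 381 + 6 \left(2 - 30\right) = 381 + 6 \left(-28\right) = 381 - 168 = 213$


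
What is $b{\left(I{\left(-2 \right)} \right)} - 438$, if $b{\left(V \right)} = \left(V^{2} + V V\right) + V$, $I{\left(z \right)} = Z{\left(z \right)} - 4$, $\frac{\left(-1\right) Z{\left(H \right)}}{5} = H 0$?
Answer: $-410$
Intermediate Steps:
$Z{\left(H \right)} = 0$ ($Z{\left(H \right)} = - 5 H 0 = \left(-5\right) 0 = 0$)
$I{\left(z \right)} = -4$ ($I{\left(z \right)} = 0 - 4 = -4$)
$b{\left(V \right)} = V + 2 V^{2}$ ($b{\left(V \right)} = \left(V^{2} + V^{2}\right) + V = 2 V^{2} + V = V + 2 V^{2}$)
$b{\left(I{\left(-2 \right)} \right)} - 438 = - 4 \left(1 + 2 \left(-4\right)\right) - 438 = - 4 \left(1 - 8\right) - 438 = \left(-4\right) \left(-7\right) - 438 = 28 - 438 = -410$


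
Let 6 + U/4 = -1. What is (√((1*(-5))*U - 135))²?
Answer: 5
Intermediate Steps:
U = -28 (U = -24 + 4*(-1) = -24 - 4 = -28)
(√((1*(-5))*U - 135))² = (√((1*(-5))*(-28) - 135))² = (√(-5*(-28) - 135))² = (√(140 - 135))² = (√5)² = 5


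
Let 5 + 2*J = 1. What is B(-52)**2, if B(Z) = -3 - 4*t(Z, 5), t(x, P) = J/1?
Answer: 25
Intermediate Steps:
J = -2 (J = -5/2 + (1/2)*1 = -5/2 + 1/2 = -2)
t(x, P) = -2 (t(x, P) = -2/1 = -2*1 = -2)
B(Z) = 5 (B(Z) = -3 - 4*(-2) = -3 + 8 = 5)
B(-52)**2 = 5**2 = 25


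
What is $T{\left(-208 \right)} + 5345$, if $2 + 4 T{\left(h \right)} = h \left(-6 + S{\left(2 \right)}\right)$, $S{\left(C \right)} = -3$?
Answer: $\frac{11625}{2} \approx 5812.5$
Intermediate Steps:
$T{\left(h \right)} = - \frac{1}{2} - \frac{9 h}{4}$ ($T{\left(h \right)} = - \frac{1}{2} + \frac{h \left(-6 - 3\right)}{4} = - \frac{1}{2} + \frac{h \left(-9\right)}{4} = - \frac{1}{2} + \frac{\left(-9\right) h}{4} = - \frac{1}{2} - \frac{9 h}{4}$)
$T{\left(-208 \right)} + 5345 = \left(- \frac{1}{2} - -468\right) + 5345 = \left(- \frac{1}{2} + 468\right) + 5345 = \frac{935}{2} + 5345 = \frac{11625}{2}$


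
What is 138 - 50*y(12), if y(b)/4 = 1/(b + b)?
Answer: 389/3 ≈ 129.67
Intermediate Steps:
y(b) = 2/b (y(b) = 4/(b + b) = 4/((2*b)) = 4*(1/(2*b)) = 2/b)
138 - 50*y(12) = 138 - 100/12 = 138 - 50*1/6 = 138 - 25/3 = 389/3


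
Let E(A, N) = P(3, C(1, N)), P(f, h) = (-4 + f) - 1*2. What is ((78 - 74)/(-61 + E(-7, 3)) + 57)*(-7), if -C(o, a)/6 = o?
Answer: -6377/16 ≈ -398.56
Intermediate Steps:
C(o, a) = -6*o
P(f, h) = -6 + f (P(f, h) = (-4 + f) - 2 = -6 + f)
E(A, N) = -3 (E(A, N) = -6 + 3 = -3)
((78 - 74)/(-61 + E(-7, 3)) + 57)*(-7) = ((78 - 74)/(-61 - 3) + 57)*(-7) = (4/(-64) + 57)*(-7) = (4*(-1/64) + 57)*(-7) = (-1/16 + 57)*(-7) = (911/16)*(-7) = -6377/16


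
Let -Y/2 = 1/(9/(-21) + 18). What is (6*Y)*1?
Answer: -28/41 ≈ -0.68293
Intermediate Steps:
Y = -14/123 (Y = -2/(9/(-21) + 18) = -2/(9*(-1/21) + 18) = -2/(-3/7 + 18) = -2/123/7 = -2*7/123 = -14/123 ≈ -0.11382)
(6*Y)*1 = (6*(-14/123))*1 = -28/41*1 = -28/41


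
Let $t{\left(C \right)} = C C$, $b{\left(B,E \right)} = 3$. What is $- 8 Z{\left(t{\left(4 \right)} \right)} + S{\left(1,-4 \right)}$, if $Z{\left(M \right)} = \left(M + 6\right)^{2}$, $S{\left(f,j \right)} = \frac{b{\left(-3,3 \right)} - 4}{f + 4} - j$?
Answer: $- \frac{19341}{5} \approx -3868.2$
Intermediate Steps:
$t{\left(C \right)} = C^{2}$
$S{\left(f,j \right)} = - j - \frac{1}{4 + f}$ ($S{\left(f,j \right)} = \frac{3 - 4}{f + 4} - j = - \frac{1}{4 + f} - j = - j - \frac{1}{4 + f}$)
$Z{\left(M \right)} = \left(6 + M\right)^{2}$
$- 8 Z{\left(t{\left(4 \right)} \right)} + S{\left(1,-4 \right)} = - 8 \left(6 + 4^{2}\right)^{2} + \frac{-1 - -16 - 1 \left(-4\right)}{4 + 1} = - 8 \left(6 + 16\right)^{2} + \frac{-1 + 16 + 4}{5} = - 8 \cdot 22^{2} + \frac{1}{5} \cdot 19 = \left(-8\right) 484 + \frac{19}{5} = -3872 + \frac{19}{5} = - \frac{19341}{5}$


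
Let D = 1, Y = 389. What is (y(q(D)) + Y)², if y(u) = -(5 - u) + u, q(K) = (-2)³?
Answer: 135424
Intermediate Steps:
q(K) = -8
y(u) = -5 + 2*u (y(u) = (-5 + u) + u = -5 + 2*u)
(y(q(D)) + Y)² = ((-5 + 2*(-8)) + 389)² = ((-5 - 16) + 389)² = (-21 + 389)² = 368² = 135424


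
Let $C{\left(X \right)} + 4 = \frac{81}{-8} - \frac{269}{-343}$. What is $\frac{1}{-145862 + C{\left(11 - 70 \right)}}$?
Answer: $- \frac{2744}{400281935} \approx -6.8552 \cdot 10^{-6}$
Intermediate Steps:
$C{\left(X \right)} = - \frac{36607}{2744}$ ($C{\left(X \right)} = -4 + \left(\frac{81}{-8} - \frac{269}{-343}\right) = -4 + \left(81 \left(- \frac{1}{8}\right) - - \frac{269}{343}\right) = -4 + \left(- \frac{81}{8} + \frac{269}{343}\right) = -4 - \frac{25631}{2744} = - \frac{36607}{2744}$)
$\frac{1}{-145862 + C{\left(11 - 70 \right)}} = \frac{1}{-145862 - \frac{36607}{2744}} = \frac{1}{- \frac{400281935}{2744}} = - \frac{2744}{400281935}$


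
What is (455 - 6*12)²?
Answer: 146689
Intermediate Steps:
(455 - 6*12)² = (455 - 72)² = 383² = 146689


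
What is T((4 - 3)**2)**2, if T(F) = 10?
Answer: 100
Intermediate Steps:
T((4 - 3)**2)**2 = 10**2 = 100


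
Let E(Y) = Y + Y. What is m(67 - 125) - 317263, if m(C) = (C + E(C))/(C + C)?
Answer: -634523/2 ≈ -3.1726e+5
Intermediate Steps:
E(Y) = 2*Y
m(C) = 3/2 (m(C) = (C + 2*C)/(C + C) = (3*C)/((2*C)) = (3*C)*(1/(2*C)) = 3/2)
m(67 - 125) - 317263 = 3/2 - 317263 = -634523/2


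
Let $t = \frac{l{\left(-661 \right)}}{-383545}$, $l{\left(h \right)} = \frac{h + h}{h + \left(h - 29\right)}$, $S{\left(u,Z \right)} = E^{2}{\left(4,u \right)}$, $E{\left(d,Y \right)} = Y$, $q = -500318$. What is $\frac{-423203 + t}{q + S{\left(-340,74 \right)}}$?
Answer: $\frac{219290800153207}{199349054833810} \approx 1.1$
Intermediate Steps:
$S{\left(u,Z \right)} = u^{2}$
$l{\left(h \right)} = \frac{2 h}{-29 + 2 h}$ ($l{\left(h \right)} = \frac{2 h}{h + \left(-29 + h\right)} = \frac{2 h}{-29 + 2 h}$)
$t = - \frac{1322}{518169295}$ ($t = \frac{2 \left(-661\right) \frac{1}{-29 + 2 \left(-661\right)}}{-383545} = 2 \left(-661\right) \frac{1}{-29 - 1322} \left(- \frac{1}{383545}\right) = 2 \left(-661\right) \frac{1}{-1351} \left(- \frac{1}{383545}\right) = 2 \left(-661\right) \left(- \frac{1}{1351}\right) \left(- \frac{1}{383545}\right) = \frac{1322}{1351} \left(- \frac{1}{383545}\right) = - \frac{1322}{518169295} \approx -2.5513 \cdot 10^{-6}$)
$\frac{-423203 + t}{q + S{\left(-340,74 \right)}} = \frac{-423203 - \frac{1322}{518169295}}{-500318 + \left(-340\right)^{2}} = - \frac{219290800153207}{518169295 \left(-500318 + 115600\right)} = - \frac{219290800153207}{518169295 \left(-384718\right)} = \left(- \frac{219290800153207}{518169295}\right) \left(- \frac{1}{384718}\right) = \frac{219290800153207}{199349054833810}$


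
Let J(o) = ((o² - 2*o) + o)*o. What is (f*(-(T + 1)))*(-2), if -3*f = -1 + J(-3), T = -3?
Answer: -148/3 ≈ -49.333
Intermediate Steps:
J(o) = o*(o² - o) (J(o) = (o² - o)*o = o*(o² - o))
f = 37/3 (f = -(-1 + (-3)²*(-1 - 3))/3 = -(-1 + 9*(-4))/3 = -(-1 - 36)/3 = -⅓*(-37) = 37/3 ≈ 12.333)
(f*(-(T + 1)))*(-2) = (37*(-(-3 + 1))/3)*(-2) = (37*(-1*(-2))/3)*(-2) = ((37/3)*2)*(-2) = (74/3)*(-2) = -148/3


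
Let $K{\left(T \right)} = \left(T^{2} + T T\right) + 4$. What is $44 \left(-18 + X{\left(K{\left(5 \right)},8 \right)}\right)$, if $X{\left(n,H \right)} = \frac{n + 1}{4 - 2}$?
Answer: $418$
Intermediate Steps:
$K{\left(T \right)} = 4 + 2 T^{2}$ ($K{\left(T \right)} = \left(T^{2} + T^{2}\right) + 4 = 2 T^{2} + 4 = 4 + 2 T^{2}$)
$X{\left(n,H \right)} = \frac{1}{2} + \frac{n}{2}$ ($X{\left(n,H \right)} = \frac{1 + n}{2} = \left(1 + n\right) \frac{1}{2} = \frac{1}{2} + \frac{n}{2}$)
$44 \left(-18 + X{\left(K{\left(5 \right)},8 \right)}\right) = 44 \left(-18 + \left(\frac{1}{2} + \frac{4 + 2 \cdot 5^{2}}{2}\right)\right) = 44 \left(-18 + \left(\frac{1}{2} + \frac{4 + 2 \cdot 25}{2}\right)\right) = 44 \left(-18 + \left(\frac{1}{2} + \frac{4 + 50}{2}\right)\right) = 44 \left(-18 + \left(\frac{1}{2} + \frac{1}{2} \cdot 54\right)\right) = 44 \left(-18 + \left(\frac{1}{2} + 27\right)\right) = 44 \left(-18 + \frac{55}{2}\right) = 44 \cdot \frac{19}{2} = 418$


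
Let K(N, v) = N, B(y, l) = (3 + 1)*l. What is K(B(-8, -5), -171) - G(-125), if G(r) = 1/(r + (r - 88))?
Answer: -6759/338 ≈ -19.997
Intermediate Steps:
B(y, l) = 4*l
G(r) = 1/(-88 + 2*r) (G(r) = 1/(r + (-88 + r)) = 1/(-88 + 2*r))
K(B(-8, -5), -171) - G(-125) = 4*(-5) - 1/(2*(-44 - 125)) = -20 - 1/(2*(-169)) = -20 - (-1)/(2*169) = -20 - 1*(-1/338) = -20 + 1/338 = -6759/338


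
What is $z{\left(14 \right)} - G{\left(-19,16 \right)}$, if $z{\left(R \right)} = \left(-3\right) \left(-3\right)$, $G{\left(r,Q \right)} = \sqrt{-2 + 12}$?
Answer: $9 - \sqrt{10} \approx 5.8377$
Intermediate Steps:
$G{\left(r,Q \right)} = \sqrt{10}$
$z{\left(R \right)} = 9$
$z{\left(14 \right)} - G{\left(-19,16 \right)} = 9 - \sqrt{10}$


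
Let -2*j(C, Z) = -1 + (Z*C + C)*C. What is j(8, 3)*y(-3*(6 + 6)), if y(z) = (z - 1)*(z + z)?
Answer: -339660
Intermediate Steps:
j(C, Z) = ½ - C*(C + C*Z)/2 (j(C, Z) = -(-1 + (Z*C + C)*C)/2 = -(-1 + (C*Z + C)*C)/2 = -(-1 + (C + C*Z)*C)/2 = -(-1 + C*(C + C*Z))/2 = ½ - C*(C + C*Z)/2)
y(z) = 2*z*(-1 + z) (y(z) = (-1 + z)*(2*z) = 2*z*(-1 + z))
j(8, 3)*y(-3*(6 + 6)) = (½ - ½*8² - ½*3*8²)*(2*(-3*(6 + 6))*(-1 - 3*(6 + 6))) = (½ - ½*64 - ½*3*64)*(2*(-3*12)*(-1 - 3*12)) = (½ - 32 - 96)*(2*(-36)*(-1 - 36)) = -255*(-36)*(-37) = -255/2*2664 = -339660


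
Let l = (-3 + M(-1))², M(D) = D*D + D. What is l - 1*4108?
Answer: -4099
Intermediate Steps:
M(D) = D + D² (M(D) = D² + D = D + D²)
l = 9 (l = (-3 - (1 - 1))² = (-3 - 1*0)² = (-3 + 0)² = (-3)² = 9)
l - 1*4108 = 9 - 1*4108 = 9 - 4108 = -4099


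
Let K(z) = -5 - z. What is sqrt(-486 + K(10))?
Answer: I*sqrt(501) ≈ 22.383*I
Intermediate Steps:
sqrt(-486 + K(10)) = sqrt(-486 + (-5 - 1*10)) = sqrt(-486 + (-5 - 10)) = sqrt(-486 - 15) = sqrt(-501) = I*sqrt(501)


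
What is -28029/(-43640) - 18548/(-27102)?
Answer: 784538339/591365640 ≈ 1.3267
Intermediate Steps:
-28029/(-43640) - 18548/(-27102) = -28029*(-1/43640) - 18548*(-1/27102) = 28029/43640 + 9274/13551 = 784538339/591365640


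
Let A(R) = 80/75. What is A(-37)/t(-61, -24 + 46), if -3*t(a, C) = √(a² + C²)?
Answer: -16*√5/725 ≈ -0.049348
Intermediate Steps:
t(a, C) = -√(C² + a²)/3 (t(a, C) = -√(a² + C²)/3 = -√(C² + a²)/3)
A(R) = 16/15 (A(R) = 80*(1/75) = 16/15)
A(-37)/t(-61, -24 + 46) = 16/(15*((-√((-24 + 46)² + (-61)²)/3))) = 16/(15*((-√(22² + 3721)/3))) = 16/(15*((-√(484 + 3721)/3))) = 16/(15*((-29*√5/3))) = 16*(-3*√5/145)/15 = -16*√5/725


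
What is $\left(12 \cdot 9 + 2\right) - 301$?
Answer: $-191$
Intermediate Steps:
$\left(12 \cdot 9 + 2\right) - 301 = \left(108 + 2\right) - 301 = 110 - 301 = -191$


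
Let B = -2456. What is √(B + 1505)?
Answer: I*√951 ≈ 30.838*I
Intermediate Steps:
√(B + 1505) = √(-2456 + 1505) = √(-951) = I*√951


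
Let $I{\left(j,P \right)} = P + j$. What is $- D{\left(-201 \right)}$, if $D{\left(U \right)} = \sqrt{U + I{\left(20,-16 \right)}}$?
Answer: $- i \sqrt{197} \approx - 14.036 i$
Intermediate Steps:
$D{\left(U \right)} = \sqrt{4 + U}$ ($D{\left(U \right)} = \sqrt{U + \left(-16 + 20\right)} = \sqrt{U + 4} = \sqrt{4 + U}$)
$- D{\left(-201 \right)} = - \sqrt{4 - 201} = - \sqrt{-197} = - i \sqrt{197}$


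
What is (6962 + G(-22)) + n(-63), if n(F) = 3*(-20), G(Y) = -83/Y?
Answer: 151927/22 ≈ 6905.8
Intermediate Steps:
n(F) = -60
(6962 + G(-22)) + n(-63) = (6962 - 83/(-22)) - 60 = (6962 - 83*(-1/22)) - 60 = (6962 + 83/22) - 60 = 153247/22 - 60 = 151927/22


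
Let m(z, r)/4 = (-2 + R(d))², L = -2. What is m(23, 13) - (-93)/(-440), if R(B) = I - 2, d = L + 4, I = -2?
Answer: 63267/440 ≈ 143.79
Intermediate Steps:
d = 2 (d = -2 + 4 = 2)
R(B) = -4 (R(B) = -2 - 2 = -4)
m(z, r) = 144 (m(z, r) = 4*(-2 - 4)² = 4*(-6)² = 4*36 = 144)
m(23, 13) - (-93)/(-440) = 144 - (-93)/(-440) = 144 - (-93)*(-1)/440 = 144 - 1*93/440 = 144 - 93/440 = 63267/440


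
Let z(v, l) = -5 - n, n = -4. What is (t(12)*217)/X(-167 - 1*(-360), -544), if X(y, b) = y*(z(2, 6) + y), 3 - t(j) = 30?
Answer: -1953/12352 ≈ -0.15811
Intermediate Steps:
t(j) = -27 (t(j) = 3 - 1*30 = 3 - 30 = -27)
z(v, l) = -1 (z(v, l) = -5 - 1*(-4) = -5 + 4 = -1)
X(y, b) = y*(-1 + y)
(t(12)*217)/X(-167 - 1*(-360), -544) = (-27*217)/(((-167 - 1*(-360))*(-1 + (-167 - 1*(-360))))) = -5859*1/((-1 + (-167 + 360))*(-167 + 360)) = -5859*1/(193*(-1 + 193)) = -5859/(193*192) = -5859/37056 = -5859*1/37056 = -1953/12352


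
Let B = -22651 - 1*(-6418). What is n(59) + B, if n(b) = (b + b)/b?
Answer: -16231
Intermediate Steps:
B = -16233 (B = -22651 + 6418 = -16233)
n(b) = 2 (n(b) = (2*b)/b = 2)
n(59) + B = 2 - 16233 = -16231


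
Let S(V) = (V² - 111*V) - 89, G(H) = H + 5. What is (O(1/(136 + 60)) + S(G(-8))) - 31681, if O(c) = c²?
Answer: -1207338047/38416 ≈ -31428.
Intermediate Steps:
G(H) = 5 + H
S(V) = -89 + V² - 111*V
(O(1/(136 + 60)) + S(G(-8))) - 31681 = ((1/(136 + 60))² + (-89 + (5 - 8)² - 111*(5 - 8))) - 31681 = ((1/196)² + (-89 + (-3)² - 111*(-3))) - 31681 = ((1/196)² + (-89 + 9 + 333)) - 31681 = (1/38416 + 253) - 31681 = 9719249/38416 - 31681 = -1207338047/38416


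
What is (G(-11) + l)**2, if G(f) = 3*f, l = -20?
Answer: 2809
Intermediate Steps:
(G(-11) + l)**2 = (3*(-11) - 20)**2 = (-33 - 20)**2 = (-53)**2 = 2809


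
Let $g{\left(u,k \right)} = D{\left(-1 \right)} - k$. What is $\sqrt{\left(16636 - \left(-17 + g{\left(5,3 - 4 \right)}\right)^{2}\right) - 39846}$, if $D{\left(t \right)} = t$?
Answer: $3 i \sqrt{2611} \approx 153.29 i$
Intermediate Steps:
$g{\left(u,k \right)} = -1 - k$
$\sqrt{\left(16636 - \left(-17 + g{\left(5,3 - 4 \right)}\right)^{2}\right) - 39846} = \sqrt{\left(16636 - \left(-17 - 0\right)^{2}\right) - 39846} = \sqrt{\left(16636 - \left(-17 + \left(-1 + 1\right)\right)^{2}\right) - 39846} = \sqrt{\left(16636 - \left(-17 + 0\right)^{2}\right) - 39846} = \sqrt{\left(16636 - \left(-17\right)^{2}\right) - 39846} = \sqrt{\left(16636 - 289\right) - 39846} = \sqrt{16347 - 39846} = \sqrt{-23499} = 3 i \sqrt{2611}$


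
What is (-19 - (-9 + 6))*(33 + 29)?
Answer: -992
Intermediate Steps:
(-19 - (-9 + 6))*(33 + 29) = (-19 - 1*(-3))*62 = (-19 + 3)*62 = -16*62 = -992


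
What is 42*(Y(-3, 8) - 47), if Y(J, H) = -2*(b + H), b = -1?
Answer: -2562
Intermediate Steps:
Y(J, H) = 2 - 2*H (Y(J, H) = -2*(-1 + H) = 2 - 2*H)
42*(Y(-3, 8) - 47) = 42*((2 - 2*8) - 47) = 42*((2 - 16) - 47) = 42*(-14 - 47) = 42*(-61) = -2562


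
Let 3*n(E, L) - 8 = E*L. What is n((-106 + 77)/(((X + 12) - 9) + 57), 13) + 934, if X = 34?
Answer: 87921/94 ≈ 935.33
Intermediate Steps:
n(E, L) = 8/3 + E*L/3 (n(E, L) = 8/3 + (E*L)/3 = 8/3 + E*L/3)
n((-106 + 77)/(((X + 12) - 9) + 57), 13) + 934 = (8/3 + (1/3)*((-106 + 77)/(((34 + 12) - 9) + 57))*13) + 934 = (8/3 + (1/3)*(-29/((46 - 9) + 57))*13) + 934 = (8/3 + (1/3)*(-29/(37 + 57))*13) + 934 = (8/3 + (1/3)*(-29/94)*13) + 934 = (8/3 - 377/282) + 934 = 125/94 + 934 = 87921/94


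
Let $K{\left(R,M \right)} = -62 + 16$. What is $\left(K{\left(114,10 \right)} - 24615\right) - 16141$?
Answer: $-40802$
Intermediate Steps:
$K{\left(R,M \right)} = -46$
$\left(K{\left(114,10 \right)} - 24615\right) - 16141 = \left(-46 - 24615\right) - 16141 = -24661 + \left(-16726 + 585\right) = -24661 - 16141 = -40802$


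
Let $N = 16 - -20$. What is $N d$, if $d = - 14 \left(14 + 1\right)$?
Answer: $-7560$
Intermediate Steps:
$d = -210$ ($d = \left(-14\right) 15 = -210$)
$N = 36$ ($N = 16 + 20 = 36$)
$N d = 36 \left(-210\right) = -7560$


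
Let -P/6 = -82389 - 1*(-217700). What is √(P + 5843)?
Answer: I*√806023 ≈ 897.79*I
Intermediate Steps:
P = -811866 (P = -6*(-82389 - 1*(-217700)) = -6*(-82389 + 217700) = -6*135311 = -811866)
√(P + 5843) = √(-811866 + 5843) = √(-806023) = I*√806023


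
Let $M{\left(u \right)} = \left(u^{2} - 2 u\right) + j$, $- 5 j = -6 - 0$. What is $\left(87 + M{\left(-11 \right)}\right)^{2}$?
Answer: $\frac{1336336}{25} \approx 53453.0$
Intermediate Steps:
$j = \frac{6}{5}$ ($j = - \frac{-6 - 0}{5} = - \frac{-6 + 0}{5} = \left(- \frac{1}{5}\right) \left(-6\right) = \frac{6}{5} \approx 1.2$)
$M{\left(u \right)} = \frac{6}{5} + u^{2} - 2 u$ ($M{\left(u \right)} = \left(u^{2} - 2 u\right) + \frac{6}{5} = \frac{6}{5} + u^{2} - 2 u$)
$\left(87 + M{\left(-11 \right)}\right)^{2} = \left(87 + \left(\frac{6}{5} + \left(-11\right)^{2} - -22\right)\right)^{2} = \left(87 + \left(\frac{6}{5} + 121 + 22\right)\right)^{2} = \left(87 + \frac{721}{5}\right)^{2} = \left(\frac{1156}{5}\right)^{2} = \frac{1336336}{25}$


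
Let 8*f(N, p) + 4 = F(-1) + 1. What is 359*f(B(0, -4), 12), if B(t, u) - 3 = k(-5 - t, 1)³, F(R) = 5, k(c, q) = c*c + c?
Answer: 359/4 ≈ 89.750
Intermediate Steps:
k(c, q) = c + c² (k(c, q) = c² + c = c + c²)
B(t, u) = 3 + (-5 - t)³*(-4 - t)³ (B(t, u) = 3 + ((-5 - t)*(1 + (-5 - t)))³ = 3 + ((-5 - t)*(-4 - t))³ = 3 + (-5 - t)³*(-4 - t)³)
f(N, p) = ¼ (f(N, p) = -½ + (5 + 1)/8 = -½ + (⅛)*6 = -½ + ¾ = ¼)
359*f(B(0, -4), 12) = 359*(¼) = 359/4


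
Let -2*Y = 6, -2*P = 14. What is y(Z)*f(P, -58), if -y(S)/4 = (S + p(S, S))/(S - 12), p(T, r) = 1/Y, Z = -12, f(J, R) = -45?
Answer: 185/2 ≈ 92.500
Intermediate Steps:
P = -7 (P = -1/2*14 = -7)
Y = -3 (Y = -1/2*6 = -3)
p(T, r) = -1/3 (p(T, r) = 1/(-3) = 1*(-1/3) = -1/3)
y(S) = -4*(-1/3 + S)/(-12 + S) (y(S) = -4*(S - 1/3)/(S - 12) = -4*(-1/3 + S)/(-12 + S))
y(Z)*f(P, -58) = (4*(1 - 3*(-12))/(3*(-12 - 12)))*(-45) = ((4/3)*(1 + 36)/(-24))*(-45) = ((4/3)*(-1/24)*37)*(-45) = -37/18*(-45) = 185/2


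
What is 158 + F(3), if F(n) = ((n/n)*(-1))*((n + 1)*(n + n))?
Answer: 134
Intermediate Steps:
F(n) = -2*n*(1 + n) (F(n) = (1*(-1))*((1 + n)*(2*n)) = -2*n*(1 + n))
158 + F(3) = 158 - 2*3*(1 + 3) = 158 - 2*3*4 = 158 - 24 = 134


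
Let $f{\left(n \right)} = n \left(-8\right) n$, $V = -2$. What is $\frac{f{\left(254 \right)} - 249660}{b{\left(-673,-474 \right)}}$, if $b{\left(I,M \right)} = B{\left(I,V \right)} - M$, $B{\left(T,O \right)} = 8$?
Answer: $- \frac{382894}{241} \approx -1588.8$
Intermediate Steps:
$f{\left(n \right)} = - 8 n^{2}$ ($f{\left(n \right)} = - 8 n n = - 8 n^{2}$)
$b{\left(I,M \right)} = 8 - M$
$\frac{f{\left(254 \right)} - 249660}{b{\left(-673,-474 \right)}} = \frac{- 8 \cdot 254^{2} - 249660}{8 - -474} = \frac{\left(-8\right) 64516 - 249660}{8 + 474} = \frac{-516128 - 249660}{482} = \left(-765788\right) \frac{1}{482} = - \frac{382894}{241}$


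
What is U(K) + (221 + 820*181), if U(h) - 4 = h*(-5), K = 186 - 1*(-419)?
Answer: 145620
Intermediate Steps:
K = 605 (K = 186 + 419 = 605)
U(h) = 4 - 5*h (U(h) = 4 + h*(-5) = 4 - 5*h)
U(K) + (221 + 820*181) = (4 - 5*605) + (221 + 820*181) = (4 - 3025) + (221 + 148420) = -3021 + 148641 = 145620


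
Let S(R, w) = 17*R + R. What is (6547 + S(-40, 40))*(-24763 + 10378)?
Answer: -83821395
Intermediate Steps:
S(R, w) = 18*R
(6547 + S(-40, 40))*(-24763 + 10378) = (6547 + 18*(-40))*(-24763 + 10378) = (6547 - 720)*(-14385) = 5827*(-14385) = -83821395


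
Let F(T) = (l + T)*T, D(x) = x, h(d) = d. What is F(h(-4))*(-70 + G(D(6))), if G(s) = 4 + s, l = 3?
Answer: -240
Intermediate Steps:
F(T) = T*(3 + T) (F(T) = (3 + T)*T = T*(3 + T))
F(h(-4))*(-70 + G(D(6))) = (-4*(3 - 4))*(-70 + (4 + 6)) = (-4*(-1))*(-70 + 10) = 4*(-60) = -240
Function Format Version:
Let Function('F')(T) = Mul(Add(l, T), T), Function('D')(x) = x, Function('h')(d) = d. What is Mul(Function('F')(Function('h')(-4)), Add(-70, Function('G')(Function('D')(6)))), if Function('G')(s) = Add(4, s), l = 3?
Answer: -240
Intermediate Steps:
Function('F')(T) = Mul(T, Add(3, T)) (Function('F')(T) = Mul(Add(3, T), T) = Mul(T, Add(3, T)))
Mul(Function('F')(Function('h')(-4)), Add(-70, Function('G')(Function('D')(6)))) = Mul(Mul(-4, Add(3, -4)), Add(-70, Add(4, 6))) = Mul(Mul(-4, -1), Add(-70, 10)) = Mul(4, -60) = -240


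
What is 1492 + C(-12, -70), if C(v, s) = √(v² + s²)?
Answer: 1492 + 2*√1261 ≈ 1563.0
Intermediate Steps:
C(v, s) = √(s² + v²)
1492 + C(-12, -70) = 1492 + √((-70)² + (-12)²) = 1492 + √(4900 + 144) = 1492 + √5044 = 1492 + 2*√1261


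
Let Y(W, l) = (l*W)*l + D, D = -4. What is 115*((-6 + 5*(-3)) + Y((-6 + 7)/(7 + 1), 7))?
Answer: -17365/8 ≈ -2170.6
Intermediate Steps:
Y(W, l) = -4 + W*l**2 (Y(W, l) = (l*W)*l - 4 = (W*l)*l - 4 = W*l**2 - 4 = -4 + W*l**2)
115*((-6 + 5*(-3)) + Y((-6 + 7)/(7 + 1), 7)) = 115*((-6 + 5*(-3)) + (-4 + ((-6 + 7)/(7 + 1))*7**2)) = 115*((-6 - 15) + (-4 + (1/8)*49)) = 115*(-21 + (-4 + (1*(1/8))*49)) = 115*(-21 + (-4 + (1/8)*49)) = 115*(-21 + (-4 + 49/8)) = 115*(-21 + 17/8) = 115*(-151/8) = -17365/8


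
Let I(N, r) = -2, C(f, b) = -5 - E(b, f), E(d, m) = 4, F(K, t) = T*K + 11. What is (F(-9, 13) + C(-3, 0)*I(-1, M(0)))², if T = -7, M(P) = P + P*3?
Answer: 8464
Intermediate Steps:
M(P) = 4*P (M(P) = P + 3*P = 4*P)
F(K, t) = 11 - 7*K (F(K, t) = -7*K + 11 = 11 - 7*K)
C(f, b) = -9 (C(f, b) = -5 - 1*4 = -5 - 4 = -9)
(F(-9, 13) + C(-3, 0)*I(-1, M(0)))² = ((11 - 7*(-9)) - 9*(-2))² = ((11 + 63) + 18)² = (74 + 18)² = 92² = 8464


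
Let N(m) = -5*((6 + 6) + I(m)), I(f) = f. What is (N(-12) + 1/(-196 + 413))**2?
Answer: 1/47089 ≈ 2.1236e-5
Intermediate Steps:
N(m) = -60 - 5*m (N(m) = -5*((6 + 6) + m) = -5*(12 + m) = -60 - 5*m)
(N(-12) + 1/(-196 + 413))**2 = ((-60 - 5*(-12)) + 1/(-196 + 413))**2 = ((-60 + 60) + 1/217)**2 = (0 + 1/217)**2 = (1/217)**2 = 1/47089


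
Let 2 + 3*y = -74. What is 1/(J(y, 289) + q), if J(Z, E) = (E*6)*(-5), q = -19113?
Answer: -1/27783 ≈ -3.5993e-5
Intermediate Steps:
y = -76/3 (y = -2/3 + (1/3)*(-74) = -2/3 - 74/3 = -76/3 ≈ -25.333)
J(Z, E) = -30*E (J(Z, E) = (6*E)*(-5) = -30*E)
1/(J(y, 289) + q) = 1/(-30*289 - 19113) = 1/(-8670 - 19113) = 1/(-27783) = -1/27783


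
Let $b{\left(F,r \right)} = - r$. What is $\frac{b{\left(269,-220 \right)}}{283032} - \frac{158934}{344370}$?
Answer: $- \frac{1871151937}{4061155410} \approx -0.46074$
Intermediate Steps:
$\frac{b{\left(269,-220 \right)}}{283032} - \frac{158934}{344370} = \frac{\left(-1\right) \left(-220\right)}{283032} - \frac{158934}{344370} = 220 \cdot \frac{1}{283032} - \frac{26489}{57395} = \frac{55}{70758} - \frac{26489}{57395} = - \frac{1871151937}{4061155410}$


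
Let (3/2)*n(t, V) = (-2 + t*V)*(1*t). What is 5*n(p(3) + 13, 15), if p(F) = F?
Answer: 38080/3 ≈ 12693.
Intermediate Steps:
n(t, V) = 2*t*(-2 + V*t)/3 (n(t, V) = 2*((-2 + t*V)*(1*t))/3 = 2*((-2 + V*t)*t)/3 = 2*(t*(-2 + V*t))/3 = 2*t*(-2 + V*t)/3)
5*n(p(3) + 13, 15) = 5*(2*(3 + 13)*(-2 + 15*(3 + 13))/3) = 5*((⅔)*16*(-2 + 15*16)) = 5*((⅔)*16*(-2 + 240)) = 5*((⅔)*16*238) = 5*(7616/3) = 38080/3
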